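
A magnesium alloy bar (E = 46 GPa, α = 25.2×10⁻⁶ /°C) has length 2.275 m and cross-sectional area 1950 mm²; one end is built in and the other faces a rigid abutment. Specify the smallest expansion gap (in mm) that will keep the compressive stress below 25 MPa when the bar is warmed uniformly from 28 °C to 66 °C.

g ≈ 0.942 mm

Free expansion if unrestrained: δ_free = αΔT L = 25.2×10⁻⁶ × 38 × 2275 = 2.179 mm.
A stress of 25 MPa corresponds to the wall pushing the bar back by σL/E = 25×2275/(46×10³) = 1.236 mm.
The gap must absorb the remainder: g_min = 2.179 − 1.236 = 0.9421 mm.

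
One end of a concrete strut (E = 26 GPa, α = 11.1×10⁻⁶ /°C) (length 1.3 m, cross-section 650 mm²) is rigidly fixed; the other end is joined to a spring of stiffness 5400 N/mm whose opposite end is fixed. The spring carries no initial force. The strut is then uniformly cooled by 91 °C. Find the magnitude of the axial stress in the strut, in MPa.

The unrestrained thermal change is αΔT L = 11.1×10⁻⁶ × 91 × 1300 = 1.313 mm.
With a force P in the spring, the elastic change of the strut is PL/(AE) and that of the spring is P/k; compatibility requires their sum to equal δ_free.
So P = δ_free / [L/(AE) + 1/k] = 1.313 / [ 1300/(650×26×10³) + 1/(5400) ].
P = 1.313 / 0.0002621 = 5010 N.
σ = P/A = 5010/650 = 7.708 MPa.

σ ≈ 7.71 MPa (tensile)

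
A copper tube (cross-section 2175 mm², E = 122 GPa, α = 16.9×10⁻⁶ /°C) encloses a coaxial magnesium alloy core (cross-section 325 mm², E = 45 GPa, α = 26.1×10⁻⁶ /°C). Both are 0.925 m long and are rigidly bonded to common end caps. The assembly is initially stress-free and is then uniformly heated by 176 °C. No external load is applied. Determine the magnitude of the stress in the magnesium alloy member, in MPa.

σ ≈ 69.1 MPa (compressive)

Both members must finish at the same length. With the larger α, the magnesium alloy tends to over-expand; the plates restrain it, putting the magnesium alloy in compression and the copper in tension. With no external load the two internal forces are equal and opposite, magnitude P.
Compatibility of the two members (thermal + elastic change equal): (α₁ − α₂)ΔT = P·[1/(A₁E₁) + 1/(A₂E₂)].
|α₁ − α₂|·ΔT = 9.2×10⁻⁶ × 176 = 0.001619.
1/(A₁E₁) + 1/(A₂E₂) = 1/(2175×122×10³) + 1/(325×45×10³) = 7.214×10⁻⁸ N⁻¹.
So P = 0.001619 / 7.214×10⁻⁸ = 22.44 kN.
σ_{magnesium alloy} = P/A₂ = 22440/325 = 69.06 MPa, compressive.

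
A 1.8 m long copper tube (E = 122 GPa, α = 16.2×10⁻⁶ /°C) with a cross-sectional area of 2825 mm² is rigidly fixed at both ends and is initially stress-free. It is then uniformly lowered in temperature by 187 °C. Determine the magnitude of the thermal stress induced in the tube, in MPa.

σ ≈ 370 MPa (tensile)

With length fixed, the mechanical strain must cancel the thermal strain αΔT = 16.2×10⁻⁶ × 187 = 3029.4×10⁻⁶.
The stress required to suppress this strain is σ = Eε = 122×10³ × 3029.4×10⁻⁶ = 369.6 MPa, tensile since the tube is trying to contract.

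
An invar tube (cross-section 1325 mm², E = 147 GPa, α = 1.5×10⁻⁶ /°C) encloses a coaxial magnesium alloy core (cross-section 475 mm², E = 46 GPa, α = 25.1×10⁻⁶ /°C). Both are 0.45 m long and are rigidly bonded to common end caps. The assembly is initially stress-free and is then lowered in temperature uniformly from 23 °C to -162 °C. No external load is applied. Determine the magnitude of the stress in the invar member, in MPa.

σ ≈ 64.7 MPa (compressive)

Equilibrium of a rigid end plate with no external load gives equal and opposite internal forces ±P in the two members. Since α_{magnesium alloy} > α_{invar}, cooling drives the magnesium alloy into tension and the invar into compression.
Equating the net (thermal + elastic) strains gives |α₁ − α₂|·ΔT = P·[1/(A₁E₁) + 1/(A₂E₂)].
|α₁ − α₂|·ΔT = 23.6×10⁻⁶ × 185 = 0.004366.
1/(A₁E₁) + 1/(A₂E₂) = 1/(1325×147×10³) + 1/(475×46×10³) = 5.09×10⁻⁸ N⁻¹.
So P = 0.004366 / 5.09×10⁻⁸ = 85.77 kN.
σ_{invar} = P/A₁ = 85770/1325 = 64.74 MPa, compressive.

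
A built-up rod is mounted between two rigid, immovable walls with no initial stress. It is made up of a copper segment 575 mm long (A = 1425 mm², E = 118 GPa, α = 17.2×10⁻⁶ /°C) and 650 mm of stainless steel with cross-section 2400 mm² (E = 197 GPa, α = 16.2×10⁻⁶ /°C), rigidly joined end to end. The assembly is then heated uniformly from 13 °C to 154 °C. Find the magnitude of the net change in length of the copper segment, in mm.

If the supports were absent, the total length change would be Σ αᵢΔT Lᵢ = 17.2×10⁻⁶×141×575 + 16.2×10⁻⁶×141×650 = 2.879 mm.
The rigid supports impose zero overall length change; the single axial force P common to all segments must satisfy P Σ Lᵢ/(AᵢEᵢ) = δ_free.
Σ Lᵢ/(AᵢEᵢ) = 575/(1425×118×10³) + 650/(2400×197×10³) = 4.794×10⁻⁶ mm/N.
So P = 2.879 / 4.794×10⁻⁶ = 600.5 kN, compressive.
For the copper segment, free thermal change = 17.2×10⁻⁶×141×575 = 1.394 mm and elastic change from P = 600500×575/(1425×118×10³) = 2.054 mm; these oppose, so the net change is 0.659 mm (segment shortens).

|ΔL| ≈ 0.659 mm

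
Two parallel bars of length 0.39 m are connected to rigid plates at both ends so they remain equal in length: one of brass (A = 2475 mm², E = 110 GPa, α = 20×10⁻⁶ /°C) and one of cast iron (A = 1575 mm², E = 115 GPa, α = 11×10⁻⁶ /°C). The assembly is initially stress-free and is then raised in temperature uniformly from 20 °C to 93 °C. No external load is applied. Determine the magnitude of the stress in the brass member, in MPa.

The brass has the larger α, so on heating it would change length more than the cast iron if both were free. The rigid plates force a common final length, so the brass is put into compression and the cast iron into tension, with equal and opposite forces P (no external load).
Compatibility of the two members (thermal + elastic change equal): (α₁ − α₂)ΔT = P·[1/(A₁E₁) + 1/(A₂E₂)].
|α₁ − α₂|·ΔT = 9×10⁻⁶ × 73 = 0.000657.
1/(A₁E₁) + 1/(A₂E₂) = 1/(2475×110×10³) + 1/(1575×115×10³) = 9.194×10⁻⁹ N⁻¹.
P = 0.000657 / 9.194×10⁻⁹ = 71460 N = 71.46 kN.
σ_{brass} = P/A₁ = 71460/2475 = 28.87 MPa, compressive.

σ ≈ 28.9 MPa (compressive)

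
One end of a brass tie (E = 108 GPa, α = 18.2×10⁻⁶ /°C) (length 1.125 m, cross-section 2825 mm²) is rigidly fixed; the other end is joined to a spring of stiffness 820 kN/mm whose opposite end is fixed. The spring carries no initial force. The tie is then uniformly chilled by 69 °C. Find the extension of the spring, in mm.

δ ≈ 0.351 mm

Free thermal contraction: δ_free = αΔT L = 18.2×10⁻⁶ × 69 × 1125 = 1.413 mm.
With a force P in the spring, the elastic change of the tie is PL/(AE) and that of the spring is P/k; compatibility requires their sum to equal δ_free.
So P = δ_free / [L/(AE) + 1/k] = 1.413 / [ 1125/(2825×108×10³) + 1/(820×10³) ].
P = 1.413 / 4.907×10⁻⁶ = 287900 N.
Spring extension = P/k = 287900/(820×10³) = 0.3511 mm.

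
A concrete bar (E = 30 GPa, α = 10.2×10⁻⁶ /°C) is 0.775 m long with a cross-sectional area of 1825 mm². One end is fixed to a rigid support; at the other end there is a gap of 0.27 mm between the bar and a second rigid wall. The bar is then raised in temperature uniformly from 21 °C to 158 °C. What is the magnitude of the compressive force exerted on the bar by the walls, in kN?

If the wall were absent the bar would grow by αΔT L = 10.2×10⁻⁶ × 137 × 775 = 1.083 mm.
This exceeds the 0.27 mm gap, so the wall pushes back. The portion of expansion that must be recovered elastically is δ_free − gap = 1.083 − 0.27 = 0.813 mm.
So σ = E(δ_free − g)/L = 30×10³ × 0.813/775 = 31.47 MPa.
Force on the wall = σA = 31.47 × 1825 mm² = 57.43 kN.

P ≈ 57.4 kN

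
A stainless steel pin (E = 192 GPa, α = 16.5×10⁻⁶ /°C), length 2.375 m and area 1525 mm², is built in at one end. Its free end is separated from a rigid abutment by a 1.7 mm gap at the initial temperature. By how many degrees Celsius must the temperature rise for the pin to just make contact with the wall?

ΔT ≈ 43.4 °C

The gap closes when αΔT L = 1.7 mm, since the pin is still unstressed at that instant.
So ΔT = g/(αL) = 1.7/(16.5×10⁻⁶ × 2375) = 43.38 °C.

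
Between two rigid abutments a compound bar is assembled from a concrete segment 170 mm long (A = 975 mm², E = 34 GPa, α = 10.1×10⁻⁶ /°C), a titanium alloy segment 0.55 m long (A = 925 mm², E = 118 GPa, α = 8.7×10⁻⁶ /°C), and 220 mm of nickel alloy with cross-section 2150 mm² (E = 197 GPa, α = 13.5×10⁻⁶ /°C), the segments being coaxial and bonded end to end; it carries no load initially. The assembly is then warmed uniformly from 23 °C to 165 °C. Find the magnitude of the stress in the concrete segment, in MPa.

σ ≈ 129 MPa (compressive)

Free thermal expansion of the whole bar: Σ αᵢΔT Lᵢ = 10.1×10⁻⁶×142×170 + 8.7×10⁻⁶×142×550 + 13.5×10⁻⁶×142×220 = 1.345 mm.
The walls prevent any net length change, so an axial force P (same in every segment) develops. Compatibility: P · Σ Lᵢ/(AᵢEᵢ) = δ_free.
Σ Lᵢ/(AᵢEᵢ) = 170/(975×34×10³) + 550/(925×118×10³) + 220/(2150×197×10³) = 1.069×10⁻⁵ mm/N.
P = 1.345 / 1.069×10⁻⁵ = 125900 N = 125.9 kN, compressive.
σ_{concrete} = P / A = 125900 / 975 = 129.1 MPa.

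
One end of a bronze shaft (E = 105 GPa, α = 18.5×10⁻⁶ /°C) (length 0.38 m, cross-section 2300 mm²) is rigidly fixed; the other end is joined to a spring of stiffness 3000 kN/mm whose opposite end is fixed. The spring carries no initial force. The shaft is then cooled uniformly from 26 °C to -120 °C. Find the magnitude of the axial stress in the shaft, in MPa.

Free thermal contraction: δ_free = αΔT L = 18.5×10⁻⁶ × 146 × 380 = 1.026 mm.
With a force P in the spring, the elastic change of the shaft is PL/(AE) and that of the spring is P/k; compatibility requires their sum to equal δ_free.
P [ L/(AE) + 1/k ] = δ_free → P [ 380/(2300×105×10³) + 1/(3000×10³) ] = 1.026.
P = 1.026 / 1.907×10⁻⁶ = 538300 N.
σ = P/A = 538300/2300 = 234 MPa.

σ ≈ 234 MPa (tensile)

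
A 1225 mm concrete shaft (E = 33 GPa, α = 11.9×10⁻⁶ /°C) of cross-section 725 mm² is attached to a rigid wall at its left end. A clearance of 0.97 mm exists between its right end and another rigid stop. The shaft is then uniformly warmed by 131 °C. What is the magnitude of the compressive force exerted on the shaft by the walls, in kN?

P ≈ 18.4 kN

Unrestrained expansion: δ_free = αΔT L = 11.9×10⁻⁶ × 131 × 1225 = 1.91 mm.
The gap closes (δ_free > 0.97 mm) and the wall then resists a further 1.91 − 0.97 = 0.9397 mm of expansion.
So σ = E(δ_free − g)/L = 33×10³ × 0.9397/1225 = 25.31 MPa.
P = σA = 25.31 × 725 = 18.35 kN.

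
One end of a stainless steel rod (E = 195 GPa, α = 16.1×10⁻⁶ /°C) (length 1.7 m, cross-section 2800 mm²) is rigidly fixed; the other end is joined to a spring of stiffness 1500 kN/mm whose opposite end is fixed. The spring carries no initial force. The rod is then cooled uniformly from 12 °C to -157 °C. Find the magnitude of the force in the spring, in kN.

P ≈ 1220 kN

If the spring were absent the rod would shorten by αΔT L = 16.1×10⁻⁶ × 169 × 1700 = 4.626 mm.
Let P be the tensile force in the spring. The rod extends elastically by PL/(AE) and the spring stretches by P/k; together these equal δ_free.
So P = δ_free / [L/(AE) + 1/k] = 4.626 / [ 1700/(2800×195×10³) + 1/(1500×10³) ].
P = 4.626 / 3.78×10⁻⁶ = 1.224×10⁶ N.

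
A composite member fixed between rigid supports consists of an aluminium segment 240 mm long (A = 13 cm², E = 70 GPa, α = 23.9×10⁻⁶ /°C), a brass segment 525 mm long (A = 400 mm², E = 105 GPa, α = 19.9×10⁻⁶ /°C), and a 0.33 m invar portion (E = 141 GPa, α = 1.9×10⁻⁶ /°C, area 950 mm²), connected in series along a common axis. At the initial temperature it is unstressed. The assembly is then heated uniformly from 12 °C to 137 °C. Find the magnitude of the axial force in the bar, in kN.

With the walls removed the bar would change length by δ_free = Σ αᵢΔT Lᵢ = 23.9×10⁻⁶×125×240 + 19.9×10⁻⁶×125×525 + 1.9×10⁻⁶×125×330 = 2.101 mm.
The walls prevent any net length change, so an axial force P (same in every segment) develops. Compatibility: P · Σ Lᵢ/(AᵢEᵢ) = δ_free.
Σ Lᵢ/(AᵢEᵢ) = 240/(1300×70×10³) + 525/(400×105×10³) + 330/(950×141×10³) = 1.76×10⁻⁵ mm/N.
So P = 2.101 / 1.76×10⁻⁵ = 119.4 kN, compressive.

P ≈ 119 kN (compressive)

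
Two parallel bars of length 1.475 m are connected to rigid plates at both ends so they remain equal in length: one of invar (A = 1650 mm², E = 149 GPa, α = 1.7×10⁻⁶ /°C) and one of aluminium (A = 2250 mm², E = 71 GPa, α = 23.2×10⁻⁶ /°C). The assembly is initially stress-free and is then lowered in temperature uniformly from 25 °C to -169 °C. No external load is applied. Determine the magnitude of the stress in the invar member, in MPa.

Equilibrium of a rigid end plate with no external load gives equal and opposite internal forces ±P in the two members. Since α_{aluminium} > α_{invar}, cooling drives the aluminium into tension and the invar into compression.
Setting the final lengths equal and cancelling L: (α₁ − α₂)ΔT = P/(A₁E₁) + P/(A₂E₂).
|α₁ − α₂|·ΔT = 21.5×10⁻⁶ × 194 = 0.004171.
1/(A₁E₁) + 1/(A₂E₂) = 1/(1650×149×10³) + 1/(2250×71×10³) = 1.033×10⁻⁸ N⁻¹.
So P = 0.004171 / 1.033×10⁻⁸ = 403.9 kN.
σ_{invar} = P/A₁ = 403900/1650 = 244.8 MPa, compressive.

σ ≈ 245 MPa (compressive)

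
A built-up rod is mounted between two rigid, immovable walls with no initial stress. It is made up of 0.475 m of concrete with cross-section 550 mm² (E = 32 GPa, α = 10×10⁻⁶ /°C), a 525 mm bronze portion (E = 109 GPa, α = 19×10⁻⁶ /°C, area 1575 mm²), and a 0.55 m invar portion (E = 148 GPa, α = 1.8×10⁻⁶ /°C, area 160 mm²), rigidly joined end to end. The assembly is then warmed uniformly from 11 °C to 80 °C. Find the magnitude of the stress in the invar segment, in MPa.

σ ≈ 127 MPa (compressive)

With the walls removed the bar would change length by δ_free = Σ αᵢΔT Lᵢ = 10×10⁻⁶×69×475 + 19×10⁻⁶×69×525 + 1.8×10⁻⁶×69×550 = 1.084 mm.
The walls prevent any net length change, so an axial force P (same in every segment) develops. Compatibility: P · Σ Lᵢ/(AᵢEᵢ) = δ_free.
The series flexibility is Σ Lᵢ/(AᵢEᵢ) = 475/(550×32×10³) + 525/(1575×109×10³) + 550/(160×148×10³) = 5.327×10⁻⁵ mm/N.
P = 1.084 / 5.327×10⁻⁵ = 20350 N = 20.35 kN, compressive.
σ_{invar} = P / A = 20350 / 160 = 127.2 MPa.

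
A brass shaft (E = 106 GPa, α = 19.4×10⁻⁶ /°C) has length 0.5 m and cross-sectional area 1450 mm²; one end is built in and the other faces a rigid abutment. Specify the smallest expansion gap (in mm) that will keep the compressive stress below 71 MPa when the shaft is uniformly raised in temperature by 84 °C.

g ≈ 0.48 mm

With no wall the shaft would lengthen by αΔT L = 19.4×10⁻⁶ × 84 × 500 = 0.8148 mm.
At the allowable stress the elastic shortening the wall may impose is σL/E = 71 × 500 / (106×10³) = 0.3349 mm.
The gap must absorb the remainder: g_min = 0.8148 − 0.3349 = 0.4799 mm.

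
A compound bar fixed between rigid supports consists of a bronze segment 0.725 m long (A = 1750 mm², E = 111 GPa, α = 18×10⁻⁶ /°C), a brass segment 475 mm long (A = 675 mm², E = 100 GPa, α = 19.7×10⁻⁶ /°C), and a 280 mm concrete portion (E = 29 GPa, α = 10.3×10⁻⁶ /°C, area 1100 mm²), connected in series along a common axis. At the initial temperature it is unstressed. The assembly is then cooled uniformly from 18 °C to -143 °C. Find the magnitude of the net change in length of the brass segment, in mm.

Free thermal contraction of the whole bar: Σ αᵢΔT Lᵢ = 18×10⁻⁶×161×725 + 19.7×10⁻⁶×161×475 + 10.3×10⁻⁶×161×280 = 4.072 mm.
The rigid supports impose zero overall length change; the single axial force P common to all segments must satisfy P Σ Lᵢ/(AᵢEᵢ) = δ_free.
Σ Lᵢ/(AᵢEᵢ) = 725/(1750×111×10³) + 475/(675×100×10³) + 280/(1100×29×10³) = 1.955×10⁻⁵ mm/N.
P = 4.072 / 1.955×10⁻⁵ = 208300 N = 208.3 kN, tensile.
For the brass segment, free thermal change = 19.7×10⁻⁶×161×475 = 1.507 mm and elastic change from P = 208300×475/(675×100×10³) = 1.466 mm; these oppose, so the net change is 0.0406 mm (segment shortens).

|ΔL| ≈ 0.0406 mm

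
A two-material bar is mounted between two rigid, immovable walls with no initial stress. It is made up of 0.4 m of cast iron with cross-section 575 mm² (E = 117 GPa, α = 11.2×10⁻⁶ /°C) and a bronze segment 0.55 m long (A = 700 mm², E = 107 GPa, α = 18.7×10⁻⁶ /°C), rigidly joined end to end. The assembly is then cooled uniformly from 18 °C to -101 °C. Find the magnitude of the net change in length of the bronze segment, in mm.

Free thermal contraction of the whole bar: Σ αᵢΔT Lᵢ = 11.2×10⁻⁶×119×400 + 18.7×10⁻⁶×119×550 = 1.757 mm.
Since the ends are fixed, an axial force P builds up, equal in every segment, with P · Σ Lᵢ/(AᵢEᵢ) = δ_free.
Σ Lᵢ/(AᵢEᵢ) = 400/(575×117×10³) + 550/(700×107×10³) = 1.329×10⁻⁵ mm/N.
So P = 1.757 / 1.329×10⁻⁵ = 132.2 kN, tensile.
For the bronze segment, free thermal change = 18.7×10⁻⁶×119×550 = 1.224 mm and elastic change from P = 132200×550/(700×107×10³) = 0.9709 mm; these oppose, so the net change is 0.253 mm (segment shortens).

|ΔL| ≈ 0.253 mm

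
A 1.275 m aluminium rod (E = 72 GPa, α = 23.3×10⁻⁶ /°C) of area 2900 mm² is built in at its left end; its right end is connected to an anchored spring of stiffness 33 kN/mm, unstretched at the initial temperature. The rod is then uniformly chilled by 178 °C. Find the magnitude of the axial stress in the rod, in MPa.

The unrestrained thermal change is αΔT L = 23.3×10⁻⁶ × 178 × 1275 = 5.288 mm.
With a force P in the spring, the elastic change of the rod is PL/(AE) and that of the spring is P/k; compatibility requires their sum to equal δ_free.
P [ L/(AE) + 1/k ] = δ_free → P [ 1275/(2900×72×10³) + 1/(33×10³) ] = 5.288.
P = 5.288 / 3.641×10⁻⁵ = 145200 N.
σ = P/A = 145200/2900 = 50.08 MPa.

σ ≈ 50.1 MPa (tensile)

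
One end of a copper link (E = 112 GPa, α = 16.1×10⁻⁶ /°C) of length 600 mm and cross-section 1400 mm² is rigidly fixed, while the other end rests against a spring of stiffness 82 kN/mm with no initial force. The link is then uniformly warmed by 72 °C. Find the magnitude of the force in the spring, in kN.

P ≈ 43.4 kN

The unrestrained thermal change is αΔT L = 16.1×10⁻⁶ × 72 × 600 = 0.6955 mm.
Let P be the compressive force at the spring. The link shortens elastically by PL/(AE) and the spring compresses by P/k; together these equal δ_free.
P [ L/(AE) + 1/k ] = δ_free → P [ 600/(1400×112×10³) + 1/(82×10³) ] = 0.6955.
P = 0.6955 / 1.602×10⁻⁵ = 43410 N.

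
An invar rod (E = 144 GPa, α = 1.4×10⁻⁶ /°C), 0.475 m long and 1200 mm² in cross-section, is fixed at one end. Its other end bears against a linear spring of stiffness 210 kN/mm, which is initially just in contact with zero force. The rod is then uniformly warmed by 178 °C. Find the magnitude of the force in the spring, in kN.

If the spring were absent the rod would lengthen by αΔT L = 1.4×10⁻⁶ × 178 × 475 = 0.1184 mm.
Let P be the compressive force at the spring. The rod shortens elastically by PL/(AE) and the spring compresses by P/k; together these equal δ_free.
So P = δ_free / [L/(AE) + 1/k] = 0.1184 / [ 475/(1200×144×10³) + 1/(210×10³) ].
P = 0.1184 / 7.511×10⁻⁶ = 15760 N.

P ≈ 15.8 kN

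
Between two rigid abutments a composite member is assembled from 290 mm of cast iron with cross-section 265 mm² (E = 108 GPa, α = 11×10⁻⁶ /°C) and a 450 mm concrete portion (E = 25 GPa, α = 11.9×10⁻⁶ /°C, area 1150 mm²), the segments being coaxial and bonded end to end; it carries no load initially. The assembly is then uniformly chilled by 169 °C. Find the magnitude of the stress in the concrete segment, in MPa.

σ ≈ 48.7 MPa (tensile)

If the supports were absent, the total length change would be Σ αᵢΔT Lᵢ = 11×10⁻⁶×169×290 + 11.9×10⁻⁶×169×450 = 1.444 mm.
Since the ends are fixed, an axial force P builds up, equal in every segment, with P · Σ Lᵢ/(AᵢEᵢ) = δ_free.
The series flexibility is Σ Lᵢ/(AᵢEᵢ) = 290/(265×108×10³) + 450/(1150×25×10³) = 2.578×10⁻⁵ mm/N.
P = 1.444 / 2.578×10⁻⁵ = 56010 N = 56.01 kN, tensile.
σ_{concrete} = P / A = 56010 / 1150 = 48.7 MPa.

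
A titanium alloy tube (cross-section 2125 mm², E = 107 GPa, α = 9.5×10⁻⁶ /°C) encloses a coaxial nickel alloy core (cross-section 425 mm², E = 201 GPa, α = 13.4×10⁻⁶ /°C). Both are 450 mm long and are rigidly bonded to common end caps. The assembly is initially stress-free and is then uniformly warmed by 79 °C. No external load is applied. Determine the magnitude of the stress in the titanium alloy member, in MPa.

Both members must finish at the same length. With the larger α, the nickel alloy tends to over-expand; the plates restrain it, putting the nickel alloy in compression and the titanium alloy in tension. With no external load the two internal forces are equal and opposite, magnitude P.
Equating the net (thermal + elastic) strains gives |α₁ − α₂|·ΔT = P·[1/(A₁E₁) + 1/(A₂E₂)].
|α₁ − α₂|·ΔT = 3.9×10⁻⁶ × 79 = 0.0003081.
1/(A₁E₁) + 1/(A₂E₂) = 1/(2125×107×10³) + 1/(425×201×10³) = 1.61×10⁻⁸ N⁻¹.
P = 0.0003081 / 1.61×10⁻⁸ = 19130 N = 19.13 kN.
σ_{titanium alloy} = P/A₁ = 19130/2125 = 9.003 MPa, tensile.

σ ≈ 9 MPa (tensile)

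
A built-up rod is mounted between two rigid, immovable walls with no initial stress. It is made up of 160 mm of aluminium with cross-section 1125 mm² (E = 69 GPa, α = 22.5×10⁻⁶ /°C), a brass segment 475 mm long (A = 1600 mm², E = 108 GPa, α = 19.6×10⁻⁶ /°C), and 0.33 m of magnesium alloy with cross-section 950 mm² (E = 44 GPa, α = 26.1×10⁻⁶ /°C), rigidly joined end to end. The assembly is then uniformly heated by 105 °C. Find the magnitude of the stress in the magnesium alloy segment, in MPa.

Free thermal expansion of the whole bar: Σ αᵢΔT Lᵢ = 22.5×10⁻⁶×105×160 + 19.6×10⁻⁶×105×475 + 26.1×10⁻⁶×105×330 = 2.26 mm.
The walls prevent any net length change, so an axial force P (same in every segment) develops. Compatibility: P · Σ Lᵢ/(AᵢEᵢ) = δ_free.
Σ Lᵢ/(AᵢEᵢ) = 160/(1125×69×10³) + 475/(1600×108×10³) + 330/(950×44×10³) = 1.27×10⁻⁵ mm/N.
So P = 2.26 / 1.27×10⁻⁵ = 177.9 kN, compressive.
σ_{magnesium alloy} = P / A = 177900 / 950 = 187.2 MPa.

σ ≈ 187 MPa (compressive)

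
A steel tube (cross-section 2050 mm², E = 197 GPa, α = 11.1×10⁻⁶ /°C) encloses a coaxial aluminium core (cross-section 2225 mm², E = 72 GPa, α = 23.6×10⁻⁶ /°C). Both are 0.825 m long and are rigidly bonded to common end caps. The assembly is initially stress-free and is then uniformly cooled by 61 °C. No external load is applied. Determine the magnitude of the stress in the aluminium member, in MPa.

σ ≈ 39.3 MPa (tensile)

Both members must finish at the same length. With the larger α, the aluminium tends to over-contract; the plates restrain it, putting the aluminium in tension and the steel in compression. With no external load the two internal forces are equal and opposite, magnitude P.
Equating the net (thermal + elastic) strains gives |α₁ − α₂|·ΔT = P·[1/(A₁E₁) + 1/(A₂E₂)].
|α₁ − α₂|·ΔT = 12.5×10⁻⁶ × 61 = 0.0007625.
1/(A₁E₁) + 1/(A₂E₂) = 1/(2050×197×10³) + 1/(2225×72×10³) = 8.718×10⁻⁹ N⁻¹.
P = 0.0007625 / 8.718×10⁻⁹ = 87460 N = 87.46 kN.
σ_{aluminium} = P/A₂ = 87460/2225 = 39.31 MPa, tensile.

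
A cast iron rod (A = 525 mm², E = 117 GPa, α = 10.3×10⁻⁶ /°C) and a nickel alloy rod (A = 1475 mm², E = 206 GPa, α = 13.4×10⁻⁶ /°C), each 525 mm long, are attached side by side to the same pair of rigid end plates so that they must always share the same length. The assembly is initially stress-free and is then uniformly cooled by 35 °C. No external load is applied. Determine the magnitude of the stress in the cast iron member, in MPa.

The nickel alloy has the larger α, so on cooling it would change length more than the cast iron if both were free. The rigid plates force a common final length, so the nickel alloy is put into tension and the cast iron into compression, with equal and opposite forces P (no external load).
Compatibility of the two members (thermal + elastic change equal): (α₁ − α₂)ΔT = P·[1/(A₁E₁) + 1/(A₂E₂)].
|α₁ − α₂|·ΔT = 3.1×10⁻⁶ × 35 = 0.0001085.
1/(A₁E₁) + 1/(A₂E₂) = 1/(525×117×10³) + 1/(1475×206×10³) = 1.957×10⁻⁸ N⁻¹.
P = 0.0001085 / 1.957×10⁻⁸ = 5544 N = 5.544 kN.
σ_{cast iron} = P/A₁ = 5544/525 = 10.56 MPa, compressive.

σ ≈ 10.6 MPa (compressive)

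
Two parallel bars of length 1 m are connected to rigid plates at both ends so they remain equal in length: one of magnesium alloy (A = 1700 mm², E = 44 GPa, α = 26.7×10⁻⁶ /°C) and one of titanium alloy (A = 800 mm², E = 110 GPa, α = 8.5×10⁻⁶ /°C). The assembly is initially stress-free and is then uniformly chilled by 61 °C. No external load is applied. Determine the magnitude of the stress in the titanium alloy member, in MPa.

Both members must finish at the same length. With the larger α, the magnesium alloy tends to over-contract; the plates restrain it, putting the magnesium alloy in tension and the titanium alloy in compression. With no external load the two internal forces are equal and opposite, magnitude P.
Setting the final lengths equal and cancelling L: (α₁ − α₂)ΔT = P/(A₁E₁) + P/(A₂E₂).
|α₁ − α₂|·ΔT = 18.2×10⁻⁶ × 61 = 0.00111.
1/(A₁E₁) + 1/(A₂E₂) = 1/(1700×44×10³) + 1/(800×110×10³) = 2.473×10⁻⁸ N⁻¹.
So P = 0.00111 / 2.473×10⁻⁸ = 44.89 kN.
σ_{titanium alloy} = P/A₂ = 44890/800 = 56.11 MPa, compressive.

σ ≈ 56.1 MPa (compressive)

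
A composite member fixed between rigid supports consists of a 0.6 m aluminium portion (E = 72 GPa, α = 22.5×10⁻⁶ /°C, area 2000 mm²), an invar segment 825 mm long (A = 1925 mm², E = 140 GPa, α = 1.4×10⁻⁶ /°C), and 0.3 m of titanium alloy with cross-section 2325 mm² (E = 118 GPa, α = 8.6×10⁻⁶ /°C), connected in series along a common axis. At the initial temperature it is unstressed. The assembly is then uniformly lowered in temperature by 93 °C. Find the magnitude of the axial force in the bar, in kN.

Free thermal contraction of the whole bar: Σ αᵢΔT Lᵢ = 22.5×10⁻⁶×93×600 + 1.4×10⁻⁶×93×825 + 8.6×10⁻⁶×93×300 = 1.603 mm.
Since the ends are fixed, an axial force P builds up, equal in every segment, with P · Σ Lᵢ/(AᵢEᵢ) = δ_free.
Σ Lᵢ/(AᵢEᵢ) = 600/(2000×72×10³) + 825/(1925×140×10³) + 300/(2325×118×10³) = 8.321×10⁻⁶ mm/N.
Hence P = δ_free / Σ(L/AE) = 1.603/8.321×10⁻⁶ = 192.6 kN (tensile).

P ≈ 193 kN (tensile)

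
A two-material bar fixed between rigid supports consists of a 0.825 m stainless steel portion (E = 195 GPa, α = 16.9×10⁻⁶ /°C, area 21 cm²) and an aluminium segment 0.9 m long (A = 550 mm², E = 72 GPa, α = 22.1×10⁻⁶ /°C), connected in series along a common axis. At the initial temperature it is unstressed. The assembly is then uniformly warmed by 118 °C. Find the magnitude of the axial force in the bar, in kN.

Free thermal expansion of the whole bar: Σ αᵢΔT Lᵢ = 16.9×10⁻⁶×118×825 + 22.1×10⁻⁶×118×900 = 3.992 mm.
The walls prevent any net length change, so an axial force P (same in every segment) develops. Compatibility: P · Σ Lᵢ/(AᵢEᵢ) = δ_free.
Σ Lᵢ/(AᵢEᵢ) = 825/(2100×195×10³) + 900/(550×72×10³) = 2.474×10⁻⁵ mm/N.
P = 3.992 / 2.474×10⁻⁵ = 161400 N = 161.4 kN, compressive.

P ≈ 161 kN (compressive)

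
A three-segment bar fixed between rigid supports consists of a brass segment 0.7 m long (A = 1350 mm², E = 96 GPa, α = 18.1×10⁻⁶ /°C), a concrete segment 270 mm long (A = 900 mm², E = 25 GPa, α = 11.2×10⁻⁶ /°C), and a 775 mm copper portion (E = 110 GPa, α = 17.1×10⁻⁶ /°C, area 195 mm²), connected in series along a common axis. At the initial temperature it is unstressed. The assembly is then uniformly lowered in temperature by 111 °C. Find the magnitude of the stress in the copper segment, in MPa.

Free thermal contraction of the whole bar: Σ αᵢΔT Lᵢ = 18.1×10⁻⁶×111×700 + 11.2×10⁻⁶×111×270 + 17.1×10⁻⁶×111×775 = 3.213 mm.
The rigid supports impose zero overall length change; the single axial force P common to all segments must satisfy P Σ Lᵢ/(AᵢEᵢ) = δ_free.
Σ Lᵢ/(AᵢEᵢ) = 700/(1350×96×10³) + 270/(900×25×10³) + 775/(195×110×10³) = 5.353×10⁻⁵ mm/N.
So P = 3.213 / 5.353×10⁻⁵ = 60.02 kN, tensile.
σ_{copper} = P / A = 60020 / 195 = 307.8 MPa.

σ ≈ 308 MPa (tensile)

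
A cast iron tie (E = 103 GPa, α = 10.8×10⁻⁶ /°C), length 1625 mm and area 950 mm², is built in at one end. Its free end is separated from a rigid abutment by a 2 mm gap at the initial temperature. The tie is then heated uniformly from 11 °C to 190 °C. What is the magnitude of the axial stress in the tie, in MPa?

σ ≈ 72.4 MPa (compressive)

If the wall were absent the tie would grow by αΔT L = 10.8×10⁻⁶ × 179 × 1625 = 3.141 mm.
This exceeds the 2 mm gap, so the wall pushes back. The portion of expansion that must be recovered elastically is δ_free − gap = 3.141 − 2 = 1.141 mm.
Compatibility: PL/(AE) = 1.141 mm, so σ = P/A = E × (1.141/1625) = 72.35 MPa.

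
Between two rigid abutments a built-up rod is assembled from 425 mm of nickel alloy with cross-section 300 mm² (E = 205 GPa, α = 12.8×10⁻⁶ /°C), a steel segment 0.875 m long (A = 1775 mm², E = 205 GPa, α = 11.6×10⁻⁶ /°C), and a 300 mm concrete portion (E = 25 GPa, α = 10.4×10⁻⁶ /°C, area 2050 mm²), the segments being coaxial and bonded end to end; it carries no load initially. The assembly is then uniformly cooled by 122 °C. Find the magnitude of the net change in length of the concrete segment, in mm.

If the supports were absent, the total length change would be Σ αᵢΔT Lᵢ = 12.8×10⁻⁶×122×425 + 11.6×10⁻⁶×122×875 + 10.4×10⁻⁶×122×300 = 2.283 mm.
The rigid supports impose zero overall length change; the single axial force P common to all segments must satisfy P Σ Lᵢ/(AᵢEᵢ) = δ_free.
Σ Lᵢ/(AᵢEᵢ) = 425/(300×205×10³) + 875/(1775×205×10³) + 300/(2050×25×10³) = 1.517×10⁻⁵ mm/N.
Hence P = δ_free / Σ(L/AE) = 2.283/1.517×10⁻⁵ = 150.5 kN (tensile).
For the concrete segment, free thermal change = 10.4×10⁻⁶×122×300 = 0.3806 mm and elastic change from P = 150500×300/(2050×25×10³) = 0.8809 mm; these oppose, so the net change is 0.5 mm (segment lengthens).

|ΔL| ≈ 0.5 mm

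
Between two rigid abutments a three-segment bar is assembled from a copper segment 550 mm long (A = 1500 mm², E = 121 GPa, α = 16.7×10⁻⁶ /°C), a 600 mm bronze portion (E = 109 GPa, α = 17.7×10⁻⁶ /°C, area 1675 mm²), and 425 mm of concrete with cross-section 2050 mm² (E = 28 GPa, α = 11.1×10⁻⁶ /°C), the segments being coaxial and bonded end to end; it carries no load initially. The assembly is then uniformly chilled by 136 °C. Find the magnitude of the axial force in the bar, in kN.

With the walls removed the bar would change length by δ_free = Σ αᵢΔT Lᵢ = 16.7×10⁻⁶×136×550 + 17.7×10⁻⁶×136×600 + 11.1×10⁻⁶×136×425 = 3.335 mm.
Since the ends are fixed, an axial force P builds up, equal in every segment, with P · Σ Lᵢ/(AᵢEᵢ) = δ_free.
Σ Lᵢ/(AᵢEᵢ) = 550/(1500×121×10³) + 600/(1675×109×10³) + 425/(2050×28×10³) = 1.372×10⁻⁵ mm/N.
P = 3.335 / 1.372×10⁻⁵ = 243100 N = 243.1 kN, tensile.

P ≈ 243 kN (tensile)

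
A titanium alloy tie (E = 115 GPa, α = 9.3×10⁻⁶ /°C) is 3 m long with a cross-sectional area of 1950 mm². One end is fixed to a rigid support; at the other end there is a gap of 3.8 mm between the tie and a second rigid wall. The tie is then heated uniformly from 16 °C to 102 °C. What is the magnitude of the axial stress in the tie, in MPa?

Unrestrained expansion: δ_free = αΔT L = 9.3×10⁻⁶ × 86 × 3000 = 2.399 mm.
This is smaller than the 3.8 mm clearance, so the tie expands freely without reaching the stop — the stress is zero.

σ ≈ 0 MPa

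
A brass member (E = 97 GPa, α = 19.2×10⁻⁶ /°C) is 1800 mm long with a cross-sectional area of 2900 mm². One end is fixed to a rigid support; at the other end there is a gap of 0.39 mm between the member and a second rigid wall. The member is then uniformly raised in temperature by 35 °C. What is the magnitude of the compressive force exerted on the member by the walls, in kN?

P ≈ 128 kN

Free thermal elongation = αΔT L = 19.2×10⁻⁶ × 35 × 1800 = 1.21 mm.
The gap closes (δ_free > 0.39 mm) and the wall then resists a further 1.21 − 0.39 = 0.8196 mm of expansion.
That suppressed elongation corresponds to σ = E·Δ/L = 97×10³ × 0.8196/1800 = 44.17 MPa.
P = σA = 44.17 × 2900 = 128.1 kN.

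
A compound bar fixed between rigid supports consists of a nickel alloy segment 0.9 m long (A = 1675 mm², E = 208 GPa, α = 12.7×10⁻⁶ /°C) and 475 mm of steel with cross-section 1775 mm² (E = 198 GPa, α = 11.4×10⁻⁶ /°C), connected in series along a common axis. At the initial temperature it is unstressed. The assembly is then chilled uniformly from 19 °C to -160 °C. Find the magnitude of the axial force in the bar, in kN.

With the walls removed the bar would change length by δ_free = Σ αᵢΔT Lᵢ = 12.7×10⁻⁶×179×900 + 11.4×10⁻⁶×179×475 = 3.015 mm.
The rigid supports impose zero overall length change; the single axial force P common to all segments must satisfy P Σ Lᵢ/(AᵢEᵢ) = δ_free.
The series flexibility is Σ Lᵢ/(AᵢEᵢ) = 900/(1675×208×10³) + 475/(1775×198×10³) = 3.935×10⁻⁶ mm/N.
So P = 3.015 / 3.935×10⁻⁶ = 766.3 kN, tensile.

P ≈ 766 kN (tensile)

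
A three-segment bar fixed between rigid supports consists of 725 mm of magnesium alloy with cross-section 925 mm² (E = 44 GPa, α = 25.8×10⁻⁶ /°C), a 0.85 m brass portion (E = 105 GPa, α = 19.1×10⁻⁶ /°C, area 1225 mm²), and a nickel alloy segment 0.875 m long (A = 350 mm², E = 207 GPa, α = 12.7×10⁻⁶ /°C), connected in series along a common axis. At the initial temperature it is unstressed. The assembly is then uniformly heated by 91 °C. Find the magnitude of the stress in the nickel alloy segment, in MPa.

Free thermal expansion of the whole bar: Σ αᵢΔT Lᵢ = 25.8×10⁻⁶×91×725 + 19.1×10⁻⁶×91×850 + 12.7×10⁻⁶×91×875 = 4.191 mm.
Since the ends are fixed, an axial force P builds up, equal in every segment, with P · Σ Lᵢ/(AᵢEᵢ) = δ_free.
Σ Lᵢ/(AᵢEᵢ) = 725/(925×44×10³) + 850/(1225×105×10³) + 875/(350×207×10³) = 3.65×10⁻⁵ mm/N.
Hence P = δ_free / Σ(L/AE) = 4.191/3.65×10⁻⁵ = 114.8 kN (compressive).
σ_{nickel alloy} = P / A = 114800 / 350 = 328.1 MPa.

σ ≈ 328 MPa (compressive)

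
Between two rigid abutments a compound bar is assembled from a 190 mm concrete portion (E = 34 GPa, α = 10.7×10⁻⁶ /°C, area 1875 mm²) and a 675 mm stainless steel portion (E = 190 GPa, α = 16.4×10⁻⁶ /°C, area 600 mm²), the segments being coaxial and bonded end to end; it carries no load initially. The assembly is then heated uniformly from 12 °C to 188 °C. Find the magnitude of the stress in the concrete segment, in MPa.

σ ≈ 138 MPa (compressive)

Free thermal expansion of the whole bar: Σ αᵢΔT Lᵢ = 10.7×10⁻⁶×176×190 + 16.4×10⁻⁶×176×675 = 2.306 mm.
Since the ends are fixed, an axial force P builds up, equal in every segment, with P · Σ Lᵢ/(AᵢEᵢ) = δ_free.
The series flexibility is Σ Lᵢ/(AᵢEᵢ) = 190/(1875×34×10³) + 675/(600×190×10³) = 8.901×10⁻⁶ mm/N.
So P = 2.306 / 8.901×10⁻⁶ = 259.1 kN, compressive.
σ_{concrete} = P / A = 259100 / 1875 = 138.2 MPa.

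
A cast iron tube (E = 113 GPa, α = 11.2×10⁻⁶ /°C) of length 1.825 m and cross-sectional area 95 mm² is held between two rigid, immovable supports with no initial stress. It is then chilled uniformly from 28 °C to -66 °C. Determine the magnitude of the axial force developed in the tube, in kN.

The ends cannot move, so σ = EαΔT = 113×10³ × 11.2×10⁻⁶ × 94 = 119 MPa.
Axial force P = σA = 119 × 95 = 11300 N = 11.3 kN, tensile.

P ≈ 11.3 kN (tensile)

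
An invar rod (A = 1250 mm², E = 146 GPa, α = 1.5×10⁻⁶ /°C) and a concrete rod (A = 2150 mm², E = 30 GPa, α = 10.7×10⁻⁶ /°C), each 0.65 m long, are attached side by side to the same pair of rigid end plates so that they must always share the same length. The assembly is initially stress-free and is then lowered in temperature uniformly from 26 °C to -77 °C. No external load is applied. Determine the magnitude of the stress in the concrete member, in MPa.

σ ≈ 21 MPa (tensile)

Equilibrium of a rigid end plate with no external load gives equal and opposite internal forces ±P in the two members. Since α_{concrete} > α_{invar}, cooling drives the concrete into tension and the invar into compression.
Equating the net (thermal + elastic) strains gives |α₁ − α₂|·ΔT = P·[1/(A₁E₁) + 1/(A₂E₂)].
|α₁ − α₂|·ΔT = 9.2×10⁻⁶ × 103 = 0.0009476.
1/(A₁E₁) + 1/(A₂E₂) = 1/(1250×146×10³) + 1/(2150×30×10³) = 2.098×10⁻⁸ N⁻¹.
P = 0.0009476 / 2.098×10⁻⁸ = 45160 N = 45.16 kN.
σ_{concrete} = P/A₂ = 45160/2150 = 21 MPa, tensile.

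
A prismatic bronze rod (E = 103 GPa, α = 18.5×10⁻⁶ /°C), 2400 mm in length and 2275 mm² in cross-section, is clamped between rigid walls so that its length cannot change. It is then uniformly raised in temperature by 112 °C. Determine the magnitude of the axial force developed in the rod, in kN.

P ≈ 486 kN (compressive)

The ends cannot move, so σ = EαΔT = 103×10³ × 18.5×10⁻⁶ × 112 = 213.4 MPa.
P = AEαΔT = 2275 × 103×10³ × 18.5×10⁻⁶ × 112 = 485.5 kN (compressive).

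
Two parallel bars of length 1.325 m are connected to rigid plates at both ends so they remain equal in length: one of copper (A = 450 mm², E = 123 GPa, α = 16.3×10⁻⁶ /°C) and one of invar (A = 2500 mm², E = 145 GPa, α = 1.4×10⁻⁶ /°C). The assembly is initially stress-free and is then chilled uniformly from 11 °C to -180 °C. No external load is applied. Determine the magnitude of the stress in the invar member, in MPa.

Both members must finish at the same length. With the larger α, the copper tends to over-contract; the plates restrain it, putting the copper in tension and the invar in compression. With no external load the two internal forces are equal and opposite, magnitude P.
Compatibility of the two members (thermal + elastic change equal): (α₁ − α₂)ΔT = P·[1/(A₁E₁) + 1/(A₂E₂)].
|α₁ − α₂|·ΔT = 14.9×10⁻⁶ × 191 = 0.002846.
1/(A₁E₁) + 1/(A₂E₂) = 1/(450×123×10³) + 1/(2500×145×10³) = 2.083×10⁻⁸ N⁻¹.
P = 0.002846 / 2.083×10⁻⁸ = 136700 N = 136.7 kN.
σ_{invar} = P/A₂ = 136700/2500 = 54.66 MPa, compressive.

σ ≈ 54.7 MPa (compressive)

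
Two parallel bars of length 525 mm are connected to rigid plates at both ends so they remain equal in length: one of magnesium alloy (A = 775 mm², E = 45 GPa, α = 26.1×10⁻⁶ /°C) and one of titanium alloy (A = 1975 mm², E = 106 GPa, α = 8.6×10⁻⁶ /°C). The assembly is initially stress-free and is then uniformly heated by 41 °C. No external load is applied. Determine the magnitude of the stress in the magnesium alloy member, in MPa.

Equilibrium of a rigid end plate with no external load gives equal and opposite internal forces ±P in the two members. Since α_{magnesium alloy} > α_{titanium alloy}, heating drives the magnesium alloy into compression and the titanium alloy into tension.
Compatibility of the two members (thermal + elastic change equal): (α₁ − α₂)ΔT = P·[1/(A₁E₁) + 1/(A₂E₂)].
|α₁ − α₂|·ΔT = 17.5×10⁻⁶ × 41 = 0.0007175.
1/(A₁E₁) + 1/(A₂E₂) = 1/(775×45×10³) + 1/(1975×106×10³) = 3.345×10⁻⁸ N⁻¹.
P = 0.0007175 / 3.345×10⁻⁸ = 21450 N = 21.45 kN.
σ_{magnesium alloy} = P/A₁ = 21450/775 = 27.68 MPa, compressive.

σ ≈ 27.7 MPa (compressive)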